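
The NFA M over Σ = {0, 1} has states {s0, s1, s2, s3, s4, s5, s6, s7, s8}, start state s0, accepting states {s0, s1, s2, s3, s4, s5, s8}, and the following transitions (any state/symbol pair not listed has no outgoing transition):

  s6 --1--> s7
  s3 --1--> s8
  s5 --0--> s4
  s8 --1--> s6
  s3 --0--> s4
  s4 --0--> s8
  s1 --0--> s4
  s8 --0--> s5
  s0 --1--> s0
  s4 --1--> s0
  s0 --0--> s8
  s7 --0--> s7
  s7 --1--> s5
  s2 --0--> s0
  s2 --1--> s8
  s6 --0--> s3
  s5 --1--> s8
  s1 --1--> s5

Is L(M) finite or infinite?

infinite

State s8 is reachable from the start and can reach an accepting state, and it lies on the cycle s8 → s5 → s8.
Traversing that cycle any number of times yields accepted strings of unbounded length, so the language is infinite.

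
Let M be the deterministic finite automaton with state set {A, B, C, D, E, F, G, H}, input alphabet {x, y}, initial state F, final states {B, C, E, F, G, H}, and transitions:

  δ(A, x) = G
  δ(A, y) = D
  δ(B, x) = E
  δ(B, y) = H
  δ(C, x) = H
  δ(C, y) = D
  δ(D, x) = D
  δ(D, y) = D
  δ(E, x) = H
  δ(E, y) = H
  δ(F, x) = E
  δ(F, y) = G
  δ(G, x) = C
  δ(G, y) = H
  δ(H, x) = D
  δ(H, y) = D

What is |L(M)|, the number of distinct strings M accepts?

The useful subgraph on states {C, E, F, G, H} is acyclic, so L(M) is finite; the longest accepting path visits 4 useful states, giving maximum string length 3.
Counting accepting paths from F by length: 1 of length 0, 2 of length 1, 4 of length 2, 1 of length 3. Total 8.

8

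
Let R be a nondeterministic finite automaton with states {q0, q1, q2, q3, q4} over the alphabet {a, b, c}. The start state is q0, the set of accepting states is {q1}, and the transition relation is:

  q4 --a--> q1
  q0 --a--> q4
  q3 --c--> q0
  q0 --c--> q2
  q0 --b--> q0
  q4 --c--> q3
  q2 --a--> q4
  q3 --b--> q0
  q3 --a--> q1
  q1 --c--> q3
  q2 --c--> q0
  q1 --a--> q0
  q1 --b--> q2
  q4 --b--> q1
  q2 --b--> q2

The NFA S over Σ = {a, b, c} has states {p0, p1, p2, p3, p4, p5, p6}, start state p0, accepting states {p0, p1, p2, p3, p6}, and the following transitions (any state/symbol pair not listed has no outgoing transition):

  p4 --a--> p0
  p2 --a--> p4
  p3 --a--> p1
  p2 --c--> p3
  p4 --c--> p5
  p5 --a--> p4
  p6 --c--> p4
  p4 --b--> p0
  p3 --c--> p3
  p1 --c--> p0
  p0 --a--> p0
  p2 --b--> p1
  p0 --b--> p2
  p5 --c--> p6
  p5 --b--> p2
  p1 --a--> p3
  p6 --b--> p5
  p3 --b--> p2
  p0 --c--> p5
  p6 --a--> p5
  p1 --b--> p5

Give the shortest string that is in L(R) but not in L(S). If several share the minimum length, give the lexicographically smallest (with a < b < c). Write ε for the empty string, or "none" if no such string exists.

aca

The string aca is accepted by R but not by S.
No shorter string lies in the difference, and aca is the lexicographically first length-3 string in L(R) \ L(S).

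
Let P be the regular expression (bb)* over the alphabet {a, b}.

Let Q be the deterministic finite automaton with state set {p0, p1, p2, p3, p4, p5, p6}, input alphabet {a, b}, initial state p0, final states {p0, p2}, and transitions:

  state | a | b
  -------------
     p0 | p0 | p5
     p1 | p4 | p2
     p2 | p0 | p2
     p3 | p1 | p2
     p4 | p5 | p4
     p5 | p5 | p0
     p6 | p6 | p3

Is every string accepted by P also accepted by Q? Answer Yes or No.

Converting the expression P to a DFA (subset construction, then merging equivalent states) gives the minimal DFA with states {r0, r1, r2}, start state r0, accepting states {r0} and transitions r0: a→r1, b→r2; r1: a→r1, b→r1; r2: a→r1, b→r0.
Exploring the product automaton P × Q from the start pair (r0, p0), following both machines on each input symbol, reaches 4 state pairs: (r0, p0), (r1, p0), (r2, p5), (r1, p5).
P accepts in {r0} and Q accepts in {p0, p2}. The reachable pairs whose P-component is accepting are (r0, p0); in each of them the Q-component is accepting too, so the product for L(P) \ L(Q) (P-component accepting, Q-component rejecting) has no reachable accepting pair and the difference is empty.
Hence every string in L(P) is also in L(Q).

Yes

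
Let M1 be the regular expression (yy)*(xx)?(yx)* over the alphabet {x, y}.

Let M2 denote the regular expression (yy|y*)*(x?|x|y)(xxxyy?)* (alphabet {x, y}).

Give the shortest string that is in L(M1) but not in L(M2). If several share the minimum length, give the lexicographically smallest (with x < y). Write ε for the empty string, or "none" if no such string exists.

The string xx is accepted by M1 but not by M2.
No shorter string lies in the difference, and xx is the lexicographically first length-2 string in L(M1) \ L(M2).

xx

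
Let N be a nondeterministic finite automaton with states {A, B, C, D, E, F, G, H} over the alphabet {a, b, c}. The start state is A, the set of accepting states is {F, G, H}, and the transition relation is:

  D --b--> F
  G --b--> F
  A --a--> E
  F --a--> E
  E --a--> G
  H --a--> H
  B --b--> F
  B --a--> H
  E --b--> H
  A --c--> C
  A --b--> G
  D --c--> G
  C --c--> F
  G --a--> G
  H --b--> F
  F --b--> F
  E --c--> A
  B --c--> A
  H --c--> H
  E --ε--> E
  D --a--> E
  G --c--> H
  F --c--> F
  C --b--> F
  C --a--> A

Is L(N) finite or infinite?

infinite

State A is reachable from the start and can reach an accepting state, and it lies on the cycle A → C → A.
Traversing that cycle any number of times yields accepted strings of unbounded length, so the language is infinite.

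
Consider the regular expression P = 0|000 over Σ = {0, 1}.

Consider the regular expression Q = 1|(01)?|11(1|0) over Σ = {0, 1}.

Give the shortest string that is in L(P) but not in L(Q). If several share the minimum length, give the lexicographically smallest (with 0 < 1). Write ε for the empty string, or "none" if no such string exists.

The string 0 is accepted by P but not by Q.
No shorter string lies in the difference, and 0 is the lexicographically first length-1 string in L(P) \ L(Q).

0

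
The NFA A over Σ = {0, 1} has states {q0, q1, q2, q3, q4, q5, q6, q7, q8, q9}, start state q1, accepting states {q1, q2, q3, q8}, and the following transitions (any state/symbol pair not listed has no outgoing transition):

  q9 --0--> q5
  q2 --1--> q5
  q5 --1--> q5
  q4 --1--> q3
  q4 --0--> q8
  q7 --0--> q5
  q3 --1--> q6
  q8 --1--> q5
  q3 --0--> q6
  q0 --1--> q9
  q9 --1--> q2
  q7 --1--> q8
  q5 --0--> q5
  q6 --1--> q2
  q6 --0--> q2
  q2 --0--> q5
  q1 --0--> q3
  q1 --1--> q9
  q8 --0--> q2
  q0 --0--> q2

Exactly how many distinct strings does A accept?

The useful subgraph on states {q1, q2, q3, q6, q9} is acyclic, so L(A) is finite; the longest accepting path visits 4 useful states, giving maximum string length 3.
Counting accepting paths from q1 by length: 1 of length 0, 1 of length 1, 1 of length 2, 4 of length 3. Total 7.

7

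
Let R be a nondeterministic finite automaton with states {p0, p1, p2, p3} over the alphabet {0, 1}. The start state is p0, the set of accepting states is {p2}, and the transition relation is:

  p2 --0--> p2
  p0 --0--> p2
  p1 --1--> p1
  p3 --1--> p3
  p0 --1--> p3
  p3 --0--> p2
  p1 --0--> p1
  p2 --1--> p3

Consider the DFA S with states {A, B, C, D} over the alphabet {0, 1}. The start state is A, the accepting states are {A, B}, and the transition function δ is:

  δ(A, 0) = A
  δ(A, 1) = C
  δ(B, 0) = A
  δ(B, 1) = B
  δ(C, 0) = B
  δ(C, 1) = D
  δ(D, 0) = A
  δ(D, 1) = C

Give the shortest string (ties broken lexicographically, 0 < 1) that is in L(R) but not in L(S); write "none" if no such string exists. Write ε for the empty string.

none

Exploring the product automaton R × S from the start pair (p0, A), following both machines on each input symbol, reaches 6 state pairs: (p0, A), (p2, A), (p3, C), (p2, B), (p3, D), (p3, B).
R accepts in {p2} and S accepts in {A, B}. The reachable pairs whose R-component is accepting are (p2, A), (p2, B); in each of them the S-component is accepting too, so the product for L(R) \ L(S) (R-component accepting, S-component rejecting) has no reachable accepting pair and the difference is empty.
So every string accepted by R is also accepted by S: L(R) \ L(S) = ∅ and there is no such string.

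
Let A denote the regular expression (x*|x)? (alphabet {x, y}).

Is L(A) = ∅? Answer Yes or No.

The empty string ε matches the expression, so it belongs to L(A).
Since L(A) contains at least one string, it is not empty.

No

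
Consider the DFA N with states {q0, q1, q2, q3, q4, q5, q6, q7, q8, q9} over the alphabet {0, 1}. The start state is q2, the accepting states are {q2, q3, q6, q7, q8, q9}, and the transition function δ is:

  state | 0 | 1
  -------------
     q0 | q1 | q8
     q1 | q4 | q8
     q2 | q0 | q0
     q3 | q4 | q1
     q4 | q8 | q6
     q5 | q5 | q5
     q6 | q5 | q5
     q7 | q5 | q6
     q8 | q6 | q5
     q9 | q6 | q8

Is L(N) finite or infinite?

The useful states (reachable from q2 and able to reach an accepting state) are {q0, q1, q2, q4, q6, q8}.
Restricted to these states the transition graph has no cycle, so every accepting path has bounded length and L is finite.

finite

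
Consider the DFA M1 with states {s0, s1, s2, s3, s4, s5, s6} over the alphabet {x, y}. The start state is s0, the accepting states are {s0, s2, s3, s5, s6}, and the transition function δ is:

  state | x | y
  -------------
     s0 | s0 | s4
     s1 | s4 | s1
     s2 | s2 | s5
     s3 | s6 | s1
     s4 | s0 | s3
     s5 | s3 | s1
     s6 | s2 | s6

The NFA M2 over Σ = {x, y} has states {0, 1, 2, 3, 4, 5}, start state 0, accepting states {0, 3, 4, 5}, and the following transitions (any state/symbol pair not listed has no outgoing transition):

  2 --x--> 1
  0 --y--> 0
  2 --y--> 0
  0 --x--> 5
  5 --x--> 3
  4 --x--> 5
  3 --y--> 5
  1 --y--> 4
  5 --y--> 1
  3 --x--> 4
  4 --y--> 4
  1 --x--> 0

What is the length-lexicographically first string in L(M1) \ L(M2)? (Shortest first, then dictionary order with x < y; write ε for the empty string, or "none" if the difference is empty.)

The string xxyy is accepted by M1 but not by M2.
No shorter string lies in the difference, and xxyy is the lexicographically first length-4 string in L(M1) \ L(M2).

xxyy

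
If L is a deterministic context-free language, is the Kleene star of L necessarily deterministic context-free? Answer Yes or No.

L = {c aⁿbⁿ : n≥0} ∪ {cc aⁿb²ⁿ : n≥0} is a DCFL (the number of leading c's fixes which ratio the DPDA checks), but L* is not. Every word of L starts with c, so in a factorisation of the string cc aⁱbʲ (i≥1) into words of L each factor begins at one of the two c's: either the whole string is a single word of L (forcing j = 2i), or it splits as c · (c aⁱbʲ) with c ∈ L (take n = 0) and c aⁱbʲ ∈ L (forcing j = i). Thus L* ∩ cca⁺b* = {cc aⁿbⁿ : n≥1} ∪ {cc aⁿb²ⁿ : n≥1}. A DPDA for L* would give one for this intersection with a regular set, and, started from its configuration after reading cc, one for {aⁿbⁿ : n≥1} ∪ {aⁿb²ⁿ : n≥1}, which no deterministic PDA accepts (a DPDA for it would have a single run on aⁿb²ⁿ, accepting after the prefix aⁿbⁿ and accepting again after n more b's; an ordinary PDA that simulates it on a's and b's and, at any moment when it is accepting, may switch to reading only a fresh letter d while feeding each d to the simulation as a b, would accept aⁱbʲdᵏ (k≥1) exactly when both aⁱbʲ and aⁱbʲ⁺ᵏ are in the language, i.e. its language intersected with the regular set a*b*d⁺ would be exactly {aⁿbⁿdⁿ : n≥1} — impossible, since context-free languages are closed under intersection with regular sets and {aⁿbⁿdⁿ} is not context-free). So L* is not a DCFL.

No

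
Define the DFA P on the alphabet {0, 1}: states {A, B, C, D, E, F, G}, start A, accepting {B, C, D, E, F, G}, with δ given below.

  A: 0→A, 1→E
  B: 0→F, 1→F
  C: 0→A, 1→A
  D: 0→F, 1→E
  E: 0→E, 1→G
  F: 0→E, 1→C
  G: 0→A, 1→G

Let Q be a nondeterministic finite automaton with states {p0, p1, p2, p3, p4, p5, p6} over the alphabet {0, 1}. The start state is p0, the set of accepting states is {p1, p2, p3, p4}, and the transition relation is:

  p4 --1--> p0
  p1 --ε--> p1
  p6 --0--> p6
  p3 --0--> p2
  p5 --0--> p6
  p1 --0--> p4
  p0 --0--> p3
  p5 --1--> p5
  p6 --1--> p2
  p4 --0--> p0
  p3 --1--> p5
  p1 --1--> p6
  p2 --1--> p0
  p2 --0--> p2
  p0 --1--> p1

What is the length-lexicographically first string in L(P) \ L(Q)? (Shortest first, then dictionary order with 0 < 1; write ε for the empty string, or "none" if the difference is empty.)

The string 01 is accepted by P but not by Q.
No shorter string lies in the difference, and 01 is the lexicographically first length-2 string in L(P) \ L(Q).

01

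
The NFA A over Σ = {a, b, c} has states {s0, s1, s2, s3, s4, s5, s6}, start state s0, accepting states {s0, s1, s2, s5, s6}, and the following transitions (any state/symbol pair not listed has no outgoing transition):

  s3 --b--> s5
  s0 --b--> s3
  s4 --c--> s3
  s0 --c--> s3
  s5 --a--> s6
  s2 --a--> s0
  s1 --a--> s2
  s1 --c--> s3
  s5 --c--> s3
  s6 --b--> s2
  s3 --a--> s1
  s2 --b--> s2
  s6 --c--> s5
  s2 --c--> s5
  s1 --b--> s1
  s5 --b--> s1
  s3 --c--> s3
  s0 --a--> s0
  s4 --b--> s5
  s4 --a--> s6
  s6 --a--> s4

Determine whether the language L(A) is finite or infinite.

State s0 is reachable from the start and can reach an accepting state, and it lies on the cycle s0 → s0.
Traversing that cycle any number of times yields accepted strings of unbounded length, so the language is infinite.

infinite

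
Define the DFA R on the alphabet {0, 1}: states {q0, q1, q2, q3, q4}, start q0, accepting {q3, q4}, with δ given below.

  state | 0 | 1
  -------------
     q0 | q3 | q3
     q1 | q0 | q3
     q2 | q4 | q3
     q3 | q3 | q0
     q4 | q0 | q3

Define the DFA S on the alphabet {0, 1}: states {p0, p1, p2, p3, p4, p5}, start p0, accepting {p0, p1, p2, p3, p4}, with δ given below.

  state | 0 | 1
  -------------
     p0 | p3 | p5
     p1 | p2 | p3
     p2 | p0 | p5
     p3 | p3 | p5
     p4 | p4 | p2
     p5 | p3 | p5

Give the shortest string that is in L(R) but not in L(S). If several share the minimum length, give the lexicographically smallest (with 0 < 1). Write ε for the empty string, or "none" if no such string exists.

The string 1 is accepted by R but not by S.
No shorter string lies in the difference, and 1 is the lexicographically first length-1 string in L(R) \ L(S).

1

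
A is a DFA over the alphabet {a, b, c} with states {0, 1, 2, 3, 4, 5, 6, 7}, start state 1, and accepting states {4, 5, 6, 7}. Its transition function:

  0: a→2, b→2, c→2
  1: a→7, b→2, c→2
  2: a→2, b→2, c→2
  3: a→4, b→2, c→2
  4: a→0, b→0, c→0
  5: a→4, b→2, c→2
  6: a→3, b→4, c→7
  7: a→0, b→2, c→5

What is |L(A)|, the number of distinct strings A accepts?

The useful subgraph on states {1, 4, 5, 7} is acyclic, so L(A) is finite; the longest accepting path visits 4 useful states, giving maximum string length 3.
Counting accepting paths from 1 by length: 1 of length 1, 1 of length 2, 1 of length 3. Total 3.

3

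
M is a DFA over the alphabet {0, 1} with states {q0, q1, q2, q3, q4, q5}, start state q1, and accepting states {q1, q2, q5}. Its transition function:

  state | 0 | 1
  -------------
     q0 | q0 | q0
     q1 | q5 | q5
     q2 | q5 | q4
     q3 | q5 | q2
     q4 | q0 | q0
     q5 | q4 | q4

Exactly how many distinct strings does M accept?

The useful subgraph on states {q1, q5} is acyclic, so L(M) is finite; the longest accepting path visits 2 useful states, giving maximum string length 1.
Counting accepting paths from q1 by length: 1 of length 0, 2 of length 1. Total 3.

3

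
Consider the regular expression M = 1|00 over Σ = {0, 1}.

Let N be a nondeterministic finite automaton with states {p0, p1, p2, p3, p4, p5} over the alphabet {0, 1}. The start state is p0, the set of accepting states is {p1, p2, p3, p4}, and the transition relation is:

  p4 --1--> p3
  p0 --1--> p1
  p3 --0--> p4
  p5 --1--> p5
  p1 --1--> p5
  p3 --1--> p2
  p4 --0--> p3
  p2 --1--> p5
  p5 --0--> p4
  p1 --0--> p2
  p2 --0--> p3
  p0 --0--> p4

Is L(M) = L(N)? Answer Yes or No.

The string 0 is accepted by N but rejected by M.
So L(M) ≠ L(N).

No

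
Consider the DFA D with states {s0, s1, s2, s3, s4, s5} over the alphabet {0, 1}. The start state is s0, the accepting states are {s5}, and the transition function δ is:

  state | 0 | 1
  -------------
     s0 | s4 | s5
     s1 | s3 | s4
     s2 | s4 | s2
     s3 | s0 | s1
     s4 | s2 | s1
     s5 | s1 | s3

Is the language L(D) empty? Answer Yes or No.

No

The string 1 is accepted: the run s0 → s5 ends in the accepting state s5.
Since at least one string is accepted, L(D) is not empty.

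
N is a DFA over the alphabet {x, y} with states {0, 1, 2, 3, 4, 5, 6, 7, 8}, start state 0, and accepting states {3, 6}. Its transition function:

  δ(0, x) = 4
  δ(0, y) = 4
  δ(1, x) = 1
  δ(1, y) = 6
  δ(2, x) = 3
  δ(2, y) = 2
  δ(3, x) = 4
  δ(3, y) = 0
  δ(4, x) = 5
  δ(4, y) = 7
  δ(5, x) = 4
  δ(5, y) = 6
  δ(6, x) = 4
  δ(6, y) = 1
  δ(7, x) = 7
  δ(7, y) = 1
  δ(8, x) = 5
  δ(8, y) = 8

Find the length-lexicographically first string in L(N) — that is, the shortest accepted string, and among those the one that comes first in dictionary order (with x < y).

A breadth-first search from 0 reaches an accepting state first via the path 0 → 4 → 5 → 6 on input xxy.
No string of length < 3 is accepted (BFS exhausts all shorter strings without reaching an accepting state), and xxy is the lexicographically least accepting string of length 3.

xxy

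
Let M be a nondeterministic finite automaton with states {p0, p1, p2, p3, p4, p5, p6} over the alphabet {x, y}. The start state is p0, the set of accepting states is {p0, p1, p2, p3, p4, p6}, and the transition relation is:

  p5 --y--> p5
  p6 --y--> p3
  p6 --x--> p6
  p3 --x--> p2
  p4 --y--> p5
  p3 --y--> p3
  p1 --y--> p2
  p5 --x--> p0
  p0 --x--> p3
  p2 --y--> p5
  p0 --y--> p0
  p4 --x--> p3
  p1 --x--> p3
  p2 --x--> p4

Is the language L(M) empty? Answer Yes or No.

No

The empty string ε is accepted: the run p0 ends in the accepting state p0.
Since at least one string is accepted, L(M) is not empty.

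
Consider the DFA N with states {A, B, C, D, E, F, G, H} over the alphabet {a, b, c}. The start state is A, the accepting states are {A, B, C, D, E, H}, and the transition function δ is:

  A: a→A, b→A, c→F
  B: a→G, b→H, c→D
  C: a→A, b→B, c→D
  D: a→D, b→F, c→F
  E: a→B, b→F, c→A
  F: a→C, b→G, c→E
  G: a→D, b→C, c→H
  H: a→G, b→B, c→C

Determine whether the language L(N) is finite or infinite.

State A is reachable from the start and can reach an accepting state, and it lies on the cycle A → A.
Traversing that cycle any number of times yields accepted strings of unbounded length, so the language is infinite.

infinite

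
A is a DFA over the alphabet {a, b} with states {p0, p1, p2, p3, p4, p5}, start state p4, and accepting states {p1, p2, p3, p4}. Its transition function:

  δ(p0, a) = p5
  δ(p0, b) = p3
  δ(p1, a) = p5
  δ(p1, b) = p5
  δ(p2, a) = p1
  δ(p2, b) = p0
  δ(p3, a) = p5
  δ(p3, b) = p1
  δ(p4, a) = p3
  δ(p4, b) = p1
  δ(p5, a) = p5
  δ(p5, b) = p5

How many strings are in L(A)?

4

The useful subgraph on states {p1, p3, p4} is acyclic, so L(A) is finite; the longest accepting path visits 3 useful states, giving maximum string length 2.
Counting accepting paths from p4 by length: 1 of length 0, 2 of length 1, 1 of length 2. Total 4.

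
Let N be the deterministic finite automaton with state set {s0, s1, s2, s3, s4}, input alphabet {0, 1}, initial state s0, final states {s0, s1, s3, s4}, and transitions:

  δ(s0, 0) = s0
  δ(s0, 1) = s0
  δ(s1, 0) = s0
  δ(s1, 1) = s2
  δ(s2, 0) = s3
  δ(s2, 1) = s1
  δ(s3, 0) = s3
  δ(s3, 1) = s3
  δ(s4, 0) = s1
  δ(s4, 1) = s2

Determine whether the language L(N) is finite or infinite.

State s0 is reachable from the start and can reach an accepting state, and it lies on the cycle s0 → s0.
Traversing that cycle any number of times yields accepted strings of unbounded length, so the language is infinite.

infinite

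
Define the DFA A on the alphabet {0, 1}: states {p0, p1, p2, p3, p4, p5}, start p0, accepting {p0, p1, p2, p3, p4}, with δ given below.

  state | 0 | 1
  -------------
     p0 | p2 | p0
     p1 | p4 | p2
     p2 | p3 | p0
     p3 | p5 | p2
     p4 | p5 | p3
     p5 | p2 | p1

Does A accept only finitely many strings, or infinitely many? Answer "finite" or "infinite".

State p0 is reachable from the start and can reach an accepting state, and it lies on the cycle p0 → p0.
Traversing that cycle any number of times yields accepted strings of unbounded length, so the language is infinite.

infinite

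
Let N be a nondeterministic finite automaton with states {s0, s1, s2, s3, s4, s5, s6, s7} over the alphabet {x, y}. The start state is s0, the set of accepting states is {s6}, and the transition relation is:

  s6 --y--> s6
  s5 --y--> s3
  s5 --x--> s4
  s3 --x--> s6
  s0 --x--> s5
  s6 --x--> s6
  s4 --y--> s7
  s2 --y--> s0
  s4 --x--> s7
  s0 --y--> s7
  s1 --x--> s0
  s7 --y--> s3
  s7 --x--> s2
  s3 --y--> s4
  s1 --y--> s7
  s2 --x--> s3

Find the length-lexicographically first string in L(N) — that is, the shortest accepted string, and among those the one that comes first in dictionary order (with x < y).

xyx

A breadth-first search from s0 reaches an accepting state first via the path s0 → s5 → s3 → s6 on input xyx.
No string of length < 3 is accepted (BFS exhausts all shorter strings without reaching an accepting state), and xyx is the lexicographically least accepting string of length 3.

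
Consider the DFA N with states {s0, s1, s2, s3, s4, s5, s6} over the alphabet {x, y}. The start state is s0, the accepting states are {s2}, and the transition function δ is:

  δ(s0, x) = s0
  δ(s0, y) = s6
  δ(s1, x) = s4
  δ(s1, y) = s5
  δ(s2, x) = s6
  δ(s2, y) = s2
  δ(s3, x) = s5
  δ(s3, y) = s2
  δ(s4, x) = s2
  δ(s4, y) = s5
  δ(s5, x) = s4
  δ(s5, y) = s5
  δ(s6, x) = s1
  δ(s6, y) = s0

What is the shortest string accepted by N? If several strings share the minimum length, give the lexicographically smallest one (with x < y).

A breadth-first search from s0 reaches an accepting state first via the path s0 → s6 → s1 → s4 → s2 on input yxxx.
No string of length < 4 is accepted (BFS exhausts all shorter strings without reaching an accepting state), and yxxx is the lexicographically least accepting string of length 4.

yxxx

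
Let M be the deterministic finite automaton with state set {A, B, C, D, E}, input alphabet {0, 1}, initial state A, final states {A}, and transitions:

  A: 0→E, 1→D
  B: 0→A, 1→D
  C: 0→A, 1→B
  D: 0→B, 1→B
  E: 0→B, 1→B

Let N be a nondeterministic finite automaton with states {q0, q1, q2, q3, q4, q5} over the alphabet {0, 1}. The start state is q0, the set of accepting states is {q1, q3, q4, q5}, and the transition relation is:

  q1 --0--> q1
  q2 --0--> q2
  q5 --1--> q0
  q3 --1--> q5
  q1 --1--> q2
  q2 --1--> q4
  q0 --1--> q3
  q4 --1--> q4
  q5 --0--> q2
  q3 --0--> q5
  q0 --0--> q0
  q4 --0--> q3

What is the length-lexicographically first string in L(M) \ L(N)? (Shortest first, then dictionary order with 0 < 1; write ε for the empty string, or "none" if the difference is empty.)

The empty string ε is accepted by M but not by N.
Since ε is the unique shortest string, it is the required witness.

ε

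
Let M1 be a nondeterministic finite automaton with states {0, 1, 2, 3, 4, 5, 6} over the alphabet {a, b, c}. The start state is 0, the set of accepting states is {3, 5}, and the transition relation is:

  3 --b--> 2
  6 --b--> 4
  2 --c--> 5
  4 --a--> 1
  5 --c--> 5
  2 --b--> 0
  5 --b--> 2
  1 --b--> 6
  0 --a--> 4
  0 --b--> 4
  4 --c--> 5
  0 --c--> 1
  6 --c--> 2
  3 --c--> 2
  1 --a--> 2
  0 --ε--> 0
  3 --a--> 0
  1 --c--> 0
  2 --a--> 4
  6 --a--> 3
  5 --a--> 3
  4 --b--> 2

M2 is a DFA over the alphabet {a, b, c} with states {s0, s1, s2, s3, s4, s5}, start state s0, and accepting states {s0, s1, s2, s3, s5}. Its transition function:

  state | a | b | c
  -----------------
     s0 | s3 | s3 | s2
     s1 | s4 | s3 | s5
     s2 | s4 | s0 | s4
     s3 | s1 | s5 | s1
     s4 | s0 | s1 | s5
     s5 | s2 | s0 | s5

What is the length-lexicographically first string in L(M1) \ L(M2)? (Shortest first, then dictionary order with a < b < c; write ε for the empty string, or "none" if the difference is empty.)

The string aca is accepted by M1 but not by M2.
No shorter string lies in the difference, and aca is the lexicographically first length-3 string in L(M1) \ L(M2).

aca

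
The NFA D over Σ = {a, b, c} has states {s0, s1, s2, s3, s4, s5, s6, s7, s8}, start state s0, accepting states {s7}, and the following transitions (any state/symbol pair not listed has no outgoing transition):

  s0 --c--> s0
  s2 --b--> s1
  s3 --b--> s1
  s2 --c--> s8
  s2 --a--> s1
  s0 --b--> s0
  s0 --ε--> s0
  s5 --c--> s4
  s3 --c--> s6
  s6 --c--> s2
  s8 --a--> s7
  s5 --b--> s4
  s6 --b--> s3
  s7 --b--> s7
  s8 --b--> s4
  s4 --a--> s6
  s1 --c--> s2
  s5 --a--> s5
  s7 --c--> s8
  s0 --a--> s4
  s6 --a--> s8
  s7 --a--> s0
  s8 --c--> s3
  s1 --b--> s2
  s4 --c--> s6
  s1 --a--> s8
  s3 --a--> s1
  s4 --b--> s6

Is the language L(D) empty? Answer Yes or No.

The string aaaa is accepted: the run s0 → s4 → s6 → s8 → s7 ends in the accepting state s7.
Since at least one string is accepted, L(D) is not empty.

No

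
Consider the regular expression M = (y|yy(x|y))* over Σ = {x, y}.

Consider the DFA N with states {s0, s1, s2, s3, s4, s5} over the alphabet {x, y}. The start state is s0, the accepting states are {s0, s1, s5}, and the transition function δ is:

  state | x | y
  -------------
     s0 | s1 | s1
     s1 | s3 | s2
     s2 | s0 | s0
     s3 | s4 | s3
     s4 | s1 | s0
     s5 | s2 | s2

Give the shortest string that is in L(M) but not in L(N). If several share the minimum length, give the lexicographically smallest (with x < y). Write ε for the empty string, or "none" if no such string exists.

The string yy is accepted by M but not by N.
No shorter string lies in the difference, and yy is the lexicographically first length-2 string in L(M) \ L(N).

yy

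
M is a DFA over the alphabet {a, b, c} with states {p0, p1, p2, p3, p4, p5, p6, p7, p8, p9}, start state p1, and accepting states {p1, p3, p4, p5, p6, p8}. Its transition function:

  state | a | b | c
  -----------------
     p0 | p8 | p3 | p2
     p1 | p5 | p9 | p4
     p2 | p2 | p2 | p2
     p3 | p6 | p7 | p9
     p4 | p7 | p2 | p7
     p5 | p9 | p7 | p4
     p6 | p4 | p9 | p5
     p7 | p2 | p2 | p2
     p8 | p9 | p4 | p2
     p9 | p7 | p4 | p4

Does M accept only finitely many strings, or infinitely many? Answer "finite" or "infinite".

finite

The useful states (reachable from p1 and able to reach an accepting state) are {p1, p4, p5, p9}.
Restricted to these states the transition graph has no cycle, so every accepting path has bounded length and L is finite.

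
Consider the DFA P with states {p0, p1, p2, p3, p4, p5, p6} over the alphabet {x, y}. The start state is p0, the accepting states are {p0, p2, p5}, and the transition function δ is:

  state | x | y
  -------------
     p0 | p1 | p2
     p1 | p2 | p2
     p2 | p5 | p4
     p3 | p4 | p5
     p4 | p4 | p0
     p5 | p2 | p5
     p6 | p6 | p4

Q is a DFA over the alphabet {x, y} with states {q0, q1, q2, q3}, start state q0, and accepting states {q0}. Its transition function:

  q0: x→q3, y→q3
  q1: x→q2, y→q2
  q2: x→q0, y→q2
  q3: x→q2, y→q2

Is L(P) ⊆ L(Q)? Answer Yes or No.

No

The string y is in L(P) but not in L(Q).
So L(P) ⊄ L(Q).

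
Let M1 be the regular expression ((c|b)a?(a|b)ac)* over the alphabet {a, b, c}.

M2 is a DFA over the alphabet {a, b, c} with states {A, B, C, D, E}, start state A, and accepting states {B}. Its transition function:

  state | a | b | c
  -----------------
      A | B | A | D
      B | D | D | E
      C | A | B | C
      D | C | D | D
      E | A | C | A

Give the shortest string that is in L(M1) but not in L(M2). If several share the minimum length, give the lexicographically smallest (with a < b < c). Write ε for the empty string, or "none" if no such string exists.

ε

The empty string ε is accepted by M1 but not by M2.
Since ε is the unique shortest string, it is the required witness.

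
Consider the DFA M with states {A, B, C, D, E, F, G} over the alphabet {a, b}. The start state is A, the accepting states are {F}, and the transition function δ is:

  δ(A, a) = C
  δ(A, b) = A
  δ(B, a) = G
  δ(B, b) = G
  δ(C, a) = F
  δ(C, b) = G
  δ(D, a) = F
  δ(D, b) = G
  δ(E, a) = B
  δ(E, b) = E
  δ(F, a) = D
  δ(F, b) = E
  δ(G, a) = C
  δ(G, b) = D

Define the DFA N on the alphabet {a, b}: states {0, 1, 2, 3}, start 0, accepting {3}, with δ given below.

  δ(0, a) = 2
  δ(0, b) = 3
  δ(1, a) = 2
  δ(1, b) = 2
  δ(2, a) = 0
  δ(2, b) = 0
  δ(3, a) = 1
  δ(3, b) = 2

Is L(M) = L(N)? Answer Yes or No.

No

The string aa is accepted by M but rejected by N.
So L(M) ≠ L(N).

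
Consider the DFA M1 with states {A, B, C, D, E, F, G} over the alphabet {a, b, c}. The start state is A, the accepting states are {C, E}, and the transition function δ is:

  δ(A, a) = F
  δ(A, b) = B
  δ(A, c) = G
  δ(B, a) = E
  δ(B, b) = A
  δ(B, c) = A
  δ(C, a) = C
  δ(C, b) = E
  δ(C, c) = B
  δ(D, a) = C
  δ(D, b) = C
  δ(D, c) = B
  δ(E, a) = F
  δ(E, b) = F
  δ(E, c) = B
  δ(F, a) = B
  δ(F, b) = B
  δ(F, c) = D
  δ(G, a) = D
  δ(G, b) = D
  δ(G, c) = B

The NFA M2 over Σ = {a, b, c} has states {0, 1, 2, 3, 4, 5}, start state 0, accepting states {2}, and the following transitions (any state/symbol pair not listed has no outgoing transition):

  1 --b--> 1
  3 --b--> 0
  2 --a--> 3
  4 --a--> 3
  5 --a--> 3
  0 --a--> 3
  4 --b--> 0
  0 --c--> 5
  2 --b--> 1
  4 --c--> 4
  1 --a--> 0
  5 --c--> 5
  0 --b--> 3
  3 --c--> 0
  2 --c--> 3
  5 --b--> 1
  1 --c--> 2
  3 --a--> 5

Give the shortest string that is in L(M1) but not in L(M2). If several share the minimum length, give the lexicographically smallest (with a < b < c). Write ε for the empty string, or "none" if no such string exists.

ba

The string ba is accepted by M1 but not by M2.
No shorter string lies in the difference, and ba is the lexicographically first length-2 string in L(M1) \ L(M2).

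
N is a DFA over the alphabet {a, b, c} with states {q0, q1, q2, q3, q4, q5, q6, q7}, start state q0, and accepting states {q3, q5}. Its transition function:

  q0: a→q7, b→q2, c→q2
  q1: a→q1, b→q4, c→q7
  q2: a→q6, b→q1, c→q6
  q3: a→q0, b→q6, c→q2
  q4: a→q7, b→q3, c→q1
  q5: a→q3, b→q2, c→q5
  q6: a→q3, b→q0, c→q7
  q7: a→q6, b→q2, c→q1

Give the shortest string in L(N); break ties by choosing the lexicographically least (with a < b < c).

aaa

A breadth-first search from q0 reaches an accepting state first via the path q0 → q7 → q6 → q3 on input aaa.
No string of length < 3 is accepted (BFS exhausts all shorter strings without reaching an accepting state), and aaa is the lexicographically least accepting string of length 3.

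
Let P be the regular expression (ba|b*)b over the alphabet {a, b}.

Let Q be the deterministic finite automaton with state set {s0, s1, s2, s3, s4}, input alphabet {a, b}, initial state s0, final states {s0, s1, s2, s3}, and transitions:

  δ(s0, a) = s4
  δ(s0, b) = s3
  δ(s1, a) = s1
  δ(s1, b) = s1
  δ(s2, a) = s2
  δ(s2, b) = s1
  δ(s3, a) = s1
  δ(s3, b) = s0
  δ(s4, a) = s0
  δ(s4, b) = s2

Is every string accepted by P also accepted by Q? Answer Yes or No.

Yes

Converting the expression P to a DFA (subset construction, then merging equivalent states) gives the minimal DFA with states {p0, p1, p2, p3, p4, p5}, start state p0, accepting states {p2, p4, p5} and transitions p0: a→p1, b→p2; p1: a→p1, b→p1; p2: a→p3, b→p4; p3: a→p1, b→p5; p4: a→p1, b→p4; p5: a→p1, b→p1.
Exploring the product automaton P × Q from the start pair (p0, s0), following both machines on each input symbol, reaches 11 state pairs: (p0, s0), (p1, s4), (p2, s3), (p1, s0), (p1, s2), (p3, s1), (p4, s0), (p1, s3), (p1, s1), (p5, s1), (p4, s3).
P accepts in {p2, p4, p5} and Q accepts in {s0, s1, s2, s3}. The reachable pairs whose P-component is accepting are (p2, s3), (p4, s0), (p5, s1), (p4, s3); in each of them the Q-component is accepting too, so the product for L(P) \ L(Q) (P-component accepting, Q-component rejecting) has no reachable accepting pair and the difference is empty.
Hence every string in L(P) is also in L(Q).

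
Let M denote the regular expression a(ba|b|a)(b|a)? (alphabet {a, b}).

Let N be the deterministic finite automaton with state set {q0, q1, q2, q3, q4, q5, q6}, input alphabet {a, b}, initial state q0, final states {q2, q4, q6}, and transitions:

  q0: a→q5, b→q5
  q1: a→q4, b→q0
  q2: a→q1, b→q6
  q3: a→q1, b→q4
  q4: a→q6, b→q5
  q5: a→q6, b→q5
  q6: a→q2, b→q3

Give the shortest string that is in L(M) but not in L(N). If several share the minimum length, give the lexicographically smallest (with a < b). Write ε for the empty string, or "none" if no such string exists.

The string ab is accepted by M but not by N.
No shorter string lies in the difference, and ab is the lexicographically first length-2 string in L(M) \ L(N).

ab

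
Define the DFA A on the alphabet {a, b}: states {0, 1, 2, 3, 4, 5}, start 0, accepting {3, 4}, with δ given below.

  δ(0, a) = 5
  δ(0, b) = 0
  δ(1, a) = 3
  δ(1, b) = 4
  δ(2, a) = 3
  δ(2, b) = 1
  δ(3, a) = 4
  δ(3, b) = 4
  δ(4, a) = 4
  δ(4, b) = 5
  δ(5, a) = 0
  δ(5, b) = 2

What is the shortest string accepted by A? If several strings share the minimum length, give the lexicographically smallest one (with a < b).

aba

A breadth-first search from 0 reaches an accepting state first via the path 0 → 5 → 2 → 3 on input aba.
No string of length < 3 is accepted (BFS exhausts all shorter strings without reaching an accepting state), and aba is the lexicographically least accepting string of length 3.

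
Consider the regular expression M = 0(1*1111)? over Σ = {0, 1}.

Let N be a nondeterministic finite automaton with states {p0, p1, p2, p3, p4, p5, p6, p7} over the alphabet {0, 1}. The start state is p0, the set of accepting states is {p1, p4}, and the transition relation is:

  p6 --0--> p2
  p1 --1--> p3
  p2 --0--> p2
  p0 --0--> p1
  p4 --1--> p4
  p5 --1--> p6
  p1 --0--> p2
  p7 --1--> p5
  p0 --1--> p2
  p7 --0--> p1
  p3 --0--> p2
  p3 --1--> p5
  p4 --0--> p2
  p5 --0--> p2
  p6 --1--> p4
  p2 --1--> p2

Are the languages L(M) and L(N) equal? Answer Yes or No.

Yes

Converting the expression M to a DFA (subset construction, then merging equivalent states) gives the minimal DFA with states {m0, m1, m2, m3, m4, m5, m6}, start state m0, accepting states {m1, m6} and transitions m0: 0→m1, 1→m2; m1: 0→m2, 1→m3; m2: 0→m2, 1→m2; m3: 0→m2, 1→m4; m4: 0→m2, 1→m5; m5: 0→m2, 1→m6; m6: 0→m2, 1→m6.
Exploring the product automaton M × N from the start pair (m0, p0), following both machines on each input symbol, reaches 7 state pairs: (m0, p0), (m1, p1), (m2, p2), (m3, p3), (m4, p5), (m5, p6), (m6, p4).
M accepts in {m1, m6} and N accepts in {p1, p4}. In every reachable pair the two components are either both accepting — (m1, p1), (m6, p4) — or both non-accepting, so no string is accepted by exactly one of the machines: L(M) \ L(N) and L(N) \ L(M) are both empty.
Hence every string is accepted by M iff it is accepted by N, and the two languages coincide.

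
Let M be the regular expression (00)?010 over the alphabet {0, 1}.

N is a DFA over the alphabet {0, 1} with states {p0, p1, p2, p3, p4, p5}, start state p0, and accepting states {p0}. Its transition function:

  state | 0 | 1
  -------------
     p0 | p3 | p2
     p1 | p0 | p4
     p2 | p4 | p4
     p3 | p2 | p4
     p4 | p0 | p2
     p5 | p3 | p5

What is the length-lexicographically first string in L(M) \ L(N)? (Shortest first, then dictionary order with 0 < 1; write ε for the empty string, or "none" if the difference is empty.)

The string 00010 is accepted by M but not by N.
No shorter string lies in the difference, and 00010 is the lexicographically first length-5 string in L(M) \ L(N).

00010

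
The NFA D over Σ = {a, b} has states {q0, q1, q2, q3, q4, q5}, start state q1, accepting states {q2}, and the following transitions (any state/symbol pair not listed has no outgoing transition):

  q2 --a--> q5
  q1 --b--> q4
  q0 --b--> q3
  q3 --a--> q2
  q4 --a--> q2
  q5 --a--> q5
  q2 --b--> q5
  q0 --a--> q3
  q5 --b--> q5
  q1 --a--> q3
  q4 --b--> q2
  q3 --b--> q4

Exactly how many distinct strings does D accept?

The useful subgraph on states {q1, q2, q3, q4} is acyclic, so L(D) is finite; the longest accepting path visits 4 useful states, giving maximum string length 3.
Counting accepting paths from q1 by length: 3 of length 2, 2 of length 3. Total 5.

5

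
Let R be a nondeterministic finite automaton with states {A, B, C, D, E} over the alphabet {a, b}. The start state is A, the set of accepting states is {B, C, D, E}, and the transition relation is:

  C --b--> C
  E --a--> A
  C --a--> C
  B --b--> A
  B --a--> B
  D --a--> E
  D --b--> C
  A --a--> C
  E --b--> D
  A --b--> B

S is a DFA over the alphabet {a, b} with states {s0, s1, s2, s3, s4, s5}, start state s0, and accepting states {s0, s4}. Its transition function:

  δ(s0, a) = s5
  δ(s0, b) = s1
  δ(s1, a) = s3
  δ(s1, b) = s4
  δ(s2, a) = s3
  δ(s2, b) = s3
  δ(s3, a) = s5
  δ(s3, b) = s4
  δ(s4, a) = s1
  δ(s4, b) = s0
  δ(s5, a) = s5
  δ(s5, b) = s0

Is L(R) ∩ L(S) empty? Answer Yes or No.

No

The string ab is accepted by both R and S.
Hence L(R) ∩ L(S) ≠ ∅.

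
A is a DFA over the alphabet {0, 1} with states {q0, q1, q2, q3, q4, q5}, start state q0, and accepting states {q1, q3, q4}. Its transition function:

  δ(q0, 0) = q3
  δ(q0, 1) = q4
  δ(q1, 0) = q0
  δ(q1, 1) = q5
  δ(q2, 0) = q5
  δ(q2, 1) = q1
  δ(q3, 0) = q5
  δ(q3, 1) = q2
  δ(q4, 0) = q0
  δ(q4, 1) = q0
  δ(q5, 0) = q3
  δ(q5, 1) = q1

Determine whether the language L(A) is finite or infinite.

infinite

State q0 is reachable from the start and can reach an accepting state, and it lies on the cycle q0 → q3 → q2 → q1 → q0.
Traversing that cycle any number of times yields accepted strings of unbounded length, so the language is infinite.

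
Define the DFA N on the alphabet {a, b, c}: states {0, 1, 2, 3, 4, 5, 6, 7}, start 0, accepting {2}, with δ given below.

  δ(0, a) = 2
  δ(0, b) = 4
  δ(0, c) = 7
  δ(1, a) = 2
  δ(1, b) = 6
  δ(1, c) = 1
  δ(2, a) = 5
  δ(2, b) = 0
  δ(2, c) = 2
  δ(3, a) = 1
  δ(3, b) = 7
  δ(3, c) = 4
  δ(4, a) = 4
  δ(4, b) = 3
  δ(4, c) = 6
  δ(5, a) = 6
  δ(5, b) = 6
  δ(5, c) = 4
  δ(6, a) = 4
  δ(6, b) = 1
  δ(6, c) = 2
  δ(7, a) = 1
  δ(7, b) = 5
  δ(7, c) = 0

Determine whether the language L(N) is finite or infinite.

State 0 is reachable from the start and can reach an accepting state, and it lies on the cycle 0 → 2 → 0.
Traversing that cycle any number of times yields accepted strings of unbounded length, so the language is infinite.

infinite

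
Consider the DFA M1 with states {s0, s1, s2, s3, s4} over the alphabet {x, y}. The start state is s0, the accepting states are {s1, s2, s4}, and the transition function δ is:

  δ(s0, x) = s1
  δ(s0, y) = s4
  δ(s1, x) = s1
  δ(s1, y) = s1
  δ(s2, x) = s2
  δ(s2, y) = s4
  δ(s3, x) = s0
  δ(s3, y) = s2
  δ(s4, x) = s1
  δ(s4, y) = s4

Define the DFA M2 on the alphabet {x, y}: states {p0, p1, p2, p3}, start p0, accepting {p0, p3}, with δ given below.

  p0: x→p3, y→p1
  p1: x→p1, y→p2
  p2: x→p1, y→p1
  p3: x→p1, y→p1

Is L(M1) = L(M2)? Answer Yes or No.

The string y is accepted by M1 but rejected by M2.
So L(M1) ≠ L(M2).

No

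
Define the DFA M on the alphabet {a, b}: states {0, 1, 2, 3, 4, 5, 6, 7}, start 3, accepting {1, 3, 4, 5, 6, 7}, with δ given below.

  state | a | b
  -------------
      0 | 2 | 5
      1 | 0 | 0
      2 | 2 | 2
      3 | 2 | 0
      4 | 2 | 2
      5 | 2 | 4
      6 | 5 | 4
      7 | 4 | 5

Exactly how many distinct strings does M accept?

The useful subgraph on states {0, 3, 4, 5} is acyclic, so L(M) is finite; the longest accepting path visits 4 useful states, giving maximum string length 3.
Counting accepting paths from 3 by length: 1 of length 0, 1 of length 2, 1 of length 3. Total 3.

3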